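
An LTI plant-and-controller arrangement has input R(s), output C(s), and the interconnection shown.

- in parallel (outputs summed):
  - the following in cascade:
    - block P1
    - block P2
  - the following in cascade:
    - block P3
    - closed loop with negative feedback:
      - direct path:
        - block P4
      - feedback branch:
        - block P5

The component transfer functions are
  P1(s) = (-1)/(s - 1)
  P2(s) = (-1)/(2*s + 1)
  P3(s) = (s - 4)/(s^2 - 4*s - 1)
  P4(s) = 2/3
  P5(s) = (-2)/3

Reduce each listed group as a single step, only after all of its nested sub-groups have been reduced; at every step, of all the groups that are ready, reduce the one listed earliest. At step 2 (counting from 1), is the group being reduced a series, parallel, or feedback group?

Reducing step by step:

Step 1 - cascade P1, P2
Step 2 - close the feedback loop around P4, P5
Step 3 - combine P3, [P4/(1+P4*P5)] in series
Step 4 - parallel reduction of (P1*P2), (P3*[P4/(1+P4*P5)])
Step 2 collapses a feedback group.

Answer: feedback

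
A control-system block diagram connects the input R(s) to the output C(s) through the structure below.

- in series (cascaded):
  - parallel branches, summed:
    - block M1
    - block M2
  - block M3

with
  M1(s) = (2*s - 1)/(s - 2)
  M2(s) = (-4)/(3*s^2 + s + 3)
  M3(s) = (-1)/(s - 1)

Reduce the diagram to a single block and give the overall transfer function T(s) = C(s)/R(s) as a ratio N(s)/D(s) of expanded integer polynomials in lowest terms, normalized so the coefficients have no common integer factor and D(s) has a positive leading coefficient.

(1) sum the parallel branches M1, M2; result (6*s^3 - s^2 + s + 5)/(3*s^3 - 5*s^2 + s - 6)
(2) combine (M1+M2), M3 in series; the result is T(s) itself (integer coefficients, no common factor, positive leading denominator coefficient)

Therefore the answer is (-6*s^3 + s^2 - s - 5)/(3*s^4 - 8*s^3 + 6*s^2 - 7*s + 6).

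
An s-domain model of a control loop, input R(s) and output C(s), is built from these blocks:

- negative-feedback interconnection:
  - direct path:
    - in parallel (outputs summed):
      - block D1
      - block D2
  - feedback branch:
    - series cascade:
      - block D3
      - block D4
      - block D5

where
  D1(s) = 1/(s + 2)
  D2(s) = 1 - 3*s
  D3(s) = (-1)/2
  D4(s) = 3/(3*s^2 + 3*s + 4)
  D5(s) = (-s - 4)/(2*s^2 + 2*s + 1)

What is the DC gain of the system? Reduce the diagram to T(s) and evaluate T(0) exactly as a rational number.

The answer is 6/13.

Reasoning:
Step 1: combine D1, D2 in parallel gives (-3*s^2 - 5*s + 3)/(s + 2)
Step 2: cascade D3, D4, D5 gives (3*s + 12)/(12*s^4 + 24*s^3 + 34*s^2 + 22*s + 8)
Step 3: close the feedback loop around (D1+D2), (D3*D4*D5) gives (-36*s^6 - 132*s^5 - 186*s^4 - 164*s^3 - 32*s^2 + 26*s + 24)/(12*s^5 + 48*s^4 + 73*s^3 + 39*s^2 + s + 52)
DC gain: substitute s = 0 into T(s) from step 3: T(0) = 24/52 = 6/13.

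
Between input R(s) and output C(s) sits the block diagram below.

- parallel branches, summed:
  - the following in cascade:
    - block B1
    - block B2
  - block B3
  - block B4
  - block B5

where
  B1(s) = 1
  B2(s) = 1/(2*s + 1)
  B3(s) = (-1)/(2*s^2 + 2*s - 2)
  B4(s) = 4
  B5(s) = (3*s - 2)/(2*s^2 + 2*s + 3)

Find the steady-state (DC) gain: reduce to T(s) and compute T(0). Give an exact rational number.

The answer is 29/6.

Reasoning:
Step 1. cascade B1, B2: 1/(2*s + 1)
Step 2. add (B1*B2), B3, B4, B5 (parallel): (32*s^5 + 96*s^4 + 94*s^3 + 22*s^2 - 48*s - 29)/(8*s^5 + 20*s^4 + 20*s^3 + 10*s^2 - 10*s - 6)
Step 2 gives the overall T(s). Then T(0) = -29/(-6) = 29/6.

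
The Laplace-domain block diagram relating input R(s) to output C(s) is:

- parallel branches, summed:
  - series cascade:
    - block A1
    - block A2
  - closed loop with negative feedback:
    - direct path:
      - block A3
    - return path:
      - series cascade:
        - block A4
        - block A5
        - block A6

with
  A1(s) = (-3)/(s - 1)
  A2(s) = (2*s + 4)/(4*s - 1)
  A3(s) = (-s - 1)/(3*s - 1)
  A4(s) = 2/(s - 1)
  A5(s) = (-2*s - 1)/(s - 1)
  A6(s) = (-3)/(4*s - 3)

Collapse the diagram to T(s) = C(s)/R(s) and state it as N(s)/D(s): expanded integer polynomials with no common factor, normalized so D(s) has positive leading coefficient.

Step 1: combine A1, A2 in series: (-6*s - 12)/(4*s^2 - 5*s + 1)
Step 2: combine A4, A5, A6 in series: (12*s + 6)/(4*s^3 - 11*s^2 + 10*s - 3)
Step 3: collapse the loop (A3 forward, (A4*A5*A6) return): (-4*s^4 + 7*s^3 + s^2 - 7*s + 3)/(12*s^4 - 37*s^3 + 29*s^2 - 37*s - 3)
Step 4: parallel reduction of (A1*A2), [A3/(1+A3*(A4*A5*A6))], giving the overall T(s)

Hence the answer: (-16*s^6 - 24*s^5 + 43*s^4 + 244*s^3 - 78*s^2 + 440*s + 39)/(48*s^6 - 208*s^5 + 313*s^4 - 330*s^3 + 202*s^2 - 22*s - 3)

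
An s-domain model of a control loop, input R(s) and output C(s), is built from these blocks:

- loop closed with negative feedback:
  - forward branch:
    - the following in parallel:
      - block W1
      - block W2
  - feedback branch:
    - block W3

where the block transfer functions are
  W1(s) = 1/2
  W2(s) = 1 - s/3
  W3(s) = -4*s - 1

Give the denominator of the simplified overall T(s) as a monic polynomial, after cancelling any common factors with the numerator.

First reduce the diagram to T(s).

1. combine W1, W2 in parallel: 3/2 - s/3
2. feedback reduction of (W1+W2), W3: (9 - 2*s)/(8*s^2 - 34*s - 3)
The result of step 2 is T(s) in lowest terms. Its denominator has leading coefficient 8; dividing the denominator through by 8 makes it monic.

Answer: s^2 - 17*s/4 - 3/8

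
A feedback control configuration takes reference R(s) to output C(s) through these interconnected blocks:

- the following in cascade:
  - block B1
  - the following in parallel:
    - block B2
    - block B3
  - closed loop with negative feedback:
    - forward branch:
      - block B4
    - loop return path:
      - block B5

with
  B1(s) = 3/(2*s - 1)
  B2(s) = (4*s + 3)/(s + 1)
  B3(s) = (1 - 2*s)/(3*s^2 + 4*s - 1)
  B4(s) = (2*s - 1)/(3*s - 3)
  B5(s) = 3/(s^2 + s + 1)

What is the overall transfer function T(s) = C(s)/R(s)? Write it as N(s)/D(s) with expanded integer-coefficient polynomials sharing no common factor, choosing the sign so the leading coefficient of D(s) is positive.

Step 1. combine B2, B3 in parallel; result (12*s^3 + 23*s^2 + 7*s - 2)/(3*s^3 + 7*s^2 + 3*s - 1)
Step 2. reduce the feedback loop with forward B4 and return B5; result (2*s^3 + s^2 + s - 1)/(3*s^3 + 6*s - 6)
Step 3. combine B1, (B2+B3), [B4/(1+B4*B5)] in series - this is the overall T(s), already in the required normalized form

Final answer: (12*s^5 + 35*s^4 + 42*s^3 + 28*s^2 + 5*s - 2)/(3*s^6 + 7*s^5 + 9*s^4 + 7*s^3 - 8*s^2 - 8*s + 2)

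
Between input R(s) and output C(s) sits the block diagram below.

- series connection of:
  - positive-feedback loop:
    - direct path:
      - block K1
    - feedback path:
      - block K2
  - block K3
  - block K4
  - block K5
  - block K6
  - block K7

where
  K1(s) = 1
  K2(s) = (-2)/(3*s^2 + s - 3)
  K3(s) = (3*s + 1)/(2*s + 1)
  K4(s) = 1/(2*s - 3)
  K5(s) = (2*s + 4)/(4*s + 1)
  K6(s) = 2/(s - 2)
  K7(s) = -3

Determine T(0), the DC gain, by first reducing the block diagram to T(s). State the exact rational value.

Reducing step by step:

[1] apply the feedback formula to K1, K2, giving (3*s^2 + s - 3)/(3*s^2 + s - 1)
[2] combine [K1/(1-K1*K2)], K3, K4, K5, K6, K7 in series, giving (-108*s^4 - 288*s^3 - 48*s^2 + 228*s + 72)/(48*s^6 - 116*s^5 - 36*s^4 + 139*s^3 + 39*s^2 - 23*s - 6)
Step 2 gives the overall T(s). Then T(0) = 72/(-6) = -12.

Answer: -12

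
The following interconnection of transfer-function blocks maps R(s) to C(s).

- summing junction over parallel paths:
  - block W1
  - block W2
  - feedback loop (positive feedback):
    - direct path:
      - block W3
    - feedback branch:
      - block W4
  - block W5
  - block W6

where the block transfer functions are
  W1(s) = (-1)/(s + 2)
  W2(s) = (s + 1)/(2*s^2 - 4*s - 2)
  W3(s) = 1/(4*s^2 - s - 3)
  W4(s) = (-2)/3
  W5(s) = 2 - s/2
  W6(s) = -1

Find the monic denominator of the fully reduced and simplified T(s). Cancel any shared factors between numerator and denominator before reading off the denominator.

[1] close the feedback loop around W3, W4 = 3/(12*s^2 - 3*s - 7)
[2] combine W1, W2, [W3/(1-W3*W4)], W5, W6 in parallel = (-12*s^6 + 27*s^5 + 49*s^4 - 32*s^3 - 25*s^2 - 23*s - 12)/(24*s^5 - 6*s^4 - 134*s^3 - 18*s^2 + 82*s + 28)
That last expression is T(s), already simplified. Scaling its denominator by 1/24 (the reciprocal of the leading coefficient) yields the monic denominator.

Therefore the answer is s^5 - s^4/4 - 67*s^3/12 - 3*s^2/4 + 41*s/12 + 7/6.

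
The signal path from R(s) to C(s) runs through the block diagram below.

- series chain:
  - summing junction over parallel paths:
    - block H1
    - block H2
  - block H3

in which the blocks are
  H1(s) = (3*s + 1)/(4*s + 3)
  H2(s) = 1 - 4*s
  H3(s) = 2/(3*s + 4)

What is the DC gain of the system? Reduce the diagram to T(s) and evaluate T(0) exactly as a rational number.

Step 1 - combine H1, H2 in parallel -> (-16*s^2 - 5*s + 4)/(4*s + 3)
Step 2 - multiply (H1+H2), H3 (series) -> (-32*s^2 - 10*s + 8)/(12*s^2 + 25*s + 12)
The step-2 result is T(s). Setting s = 0: T(0) = 8/12 = 2/3.

Therefore the answer is 2/3.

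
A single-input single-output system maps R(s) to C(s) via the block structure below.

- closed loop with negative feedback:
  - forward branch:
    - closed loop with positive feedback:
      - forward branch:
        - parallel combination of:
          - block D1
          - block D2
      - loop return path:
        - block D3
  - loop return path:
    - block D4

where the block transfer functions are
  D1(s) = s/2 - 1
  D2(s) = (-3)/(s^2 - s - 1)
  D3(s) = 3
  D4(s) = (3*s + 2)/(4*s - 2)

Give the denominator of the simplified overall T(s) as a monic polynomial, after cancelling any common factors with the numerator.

Step 1. parallel reduction of D1, D2; result (s^3 - 3*s^2 + s - 4)/(2*s^2 - 2*s - 2)
Step 2. reduce the feedback loop with forward (D1+D2) and return D3; result (-s^3 + 3*s^2 - s + 4)/(3*s^3 - 11*s^2 + 5*s - 10)
Step 3. collapse the loop ([(D1+D2)/(1-(D1+D2)*D3)] forward, D4 return); result (-4*s^4 + 14*s^3 - 10*s^2 + 18*s - 8)/(9*s^4 - 43*s^3 + 45*s^2 - 40*s + 28)
Step 3 gives the fully reduced T(s), with no common factor left to cancel. The denominator's leading coefficient is 9, so divide each of its coefficients by 9 to get the monic form.

Answer: s^4 - 43*s^3/9 + 5*s^2 - 40*s/9 + 28/9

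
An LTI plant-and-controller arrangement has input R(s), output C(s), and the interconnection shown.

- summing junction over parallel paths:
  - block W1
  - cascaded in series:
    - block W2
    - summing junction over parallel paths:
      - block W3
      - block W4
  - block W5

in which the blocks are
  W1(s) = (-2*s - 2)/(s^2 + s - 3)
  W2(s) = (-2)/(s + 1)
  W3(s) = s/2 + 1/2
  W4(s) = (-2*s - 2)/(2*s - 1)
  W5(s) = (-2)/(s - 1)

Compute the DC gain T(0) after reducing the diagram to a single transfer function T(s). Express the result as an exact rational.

[1] reduce the parallel group W3, W4 -> (2*s^2 - 3*s - 5)/(4*s - 2)
[2] series reduction of W2, (W3+W4) -> (5 - 2*s)/(2*s - 1)
[3] add W1, (W2*(W3+W4)), W5 (parallel) -> (-2*s^4 - 3*s^3 + 8*s^2 - 8*s + 7)/(2*s^4 - s^3 - 8*s^2 + 10*s - 3)
That last expression is T(s); at s = 0 only the constant terms survive, so T(0) = 7/(-3) = -7/3.

Answer: -7/3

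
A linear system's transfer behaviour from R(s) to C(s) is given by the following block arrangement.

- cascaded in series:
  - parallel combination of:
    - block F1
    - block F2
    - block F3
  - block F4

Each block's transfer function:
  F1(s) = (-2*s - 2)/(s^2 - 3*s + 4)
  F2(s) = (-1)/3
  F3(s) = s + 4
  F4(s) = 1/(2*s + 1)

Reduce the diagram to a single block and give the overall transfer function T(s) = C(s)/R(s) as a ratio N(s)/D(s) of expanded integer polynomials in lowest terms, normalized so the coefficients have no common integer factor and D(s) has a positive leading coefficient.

First reduce the diagram to T(s).

Step 1. parallel reduction of F1, F2, F3 gives (3*s^3 + 2*s^2 - 27*s + 38)/(3*s^2 - 9*s + 12)
Step 2. multiply (F1+F2+F3), F4 (series); the result is T(s) itself (integer coefficients, no common factor, positive leading denominator coefficient)

Answer: (3*s^3 + 2*s^2 - 27*s + 38)/(6*s^3 - 15*s^2 + 15*s + 12)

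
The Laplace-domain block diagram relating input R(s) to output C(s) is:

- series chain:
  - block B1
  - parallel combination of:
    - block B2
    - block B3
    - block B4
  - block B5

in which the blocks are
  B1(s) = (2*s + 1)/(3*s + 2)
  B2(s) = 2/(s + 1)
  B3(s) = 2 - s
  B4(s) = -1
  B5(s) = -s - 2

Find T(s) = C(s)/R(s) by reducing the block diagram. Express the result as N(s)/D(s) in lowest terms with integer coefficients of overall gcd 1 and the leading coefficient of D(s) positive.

Step 1: parallel reduction of B2, B3, B4 gives (3 - s^2)/(s + 1)
Step 2: series reduction of B1, (B2+B3+B4), B5; the result is T(s) itself (integer coefficients, no common factor, positive leading denominator coefficient)

Final answer: (2*s^4 + 5*s^3 - 4*s^2 - 15*s - 6)/(3*s^2 + 5*s + 2)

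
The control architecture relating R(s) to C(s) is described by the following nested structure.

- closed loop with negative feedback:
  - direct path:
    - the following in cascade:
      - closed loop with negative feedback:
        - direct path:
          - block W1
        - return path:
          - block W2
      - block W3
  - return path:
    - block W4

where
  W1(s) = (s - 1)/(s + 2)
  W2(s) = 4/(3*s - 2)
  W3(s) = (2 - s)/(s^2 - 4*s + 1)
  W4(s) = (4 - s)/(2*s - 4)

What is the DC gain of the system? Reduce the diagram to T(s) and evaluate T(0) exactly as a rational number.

1. feedback reduction of W1, W2: (3*s^2 - 5*s + 2)/(3*s^2 + 8*s - 8)
2. reduce the series chain [W1/(1+W1*W2)], W3: (-3*s^3 + 11*s^2 - 12*s + 4)/(3*s^4 - 4*s^3 - 37*s^2 + 40*s - 8)
3. feedback reduction of ([W1/(1+W1*W2)]*W3), W4: (-6*s^3 + 22*s^2 - 24*s + 8)/(6*s^4 - 5*s^3 - 91*s^2 + 102*s - 24)
Evaluating the step-3 result (the overall T(s)) at s = 0 gives T(0) = 8/(-24) = -1/3.

Hence the answer: -1/3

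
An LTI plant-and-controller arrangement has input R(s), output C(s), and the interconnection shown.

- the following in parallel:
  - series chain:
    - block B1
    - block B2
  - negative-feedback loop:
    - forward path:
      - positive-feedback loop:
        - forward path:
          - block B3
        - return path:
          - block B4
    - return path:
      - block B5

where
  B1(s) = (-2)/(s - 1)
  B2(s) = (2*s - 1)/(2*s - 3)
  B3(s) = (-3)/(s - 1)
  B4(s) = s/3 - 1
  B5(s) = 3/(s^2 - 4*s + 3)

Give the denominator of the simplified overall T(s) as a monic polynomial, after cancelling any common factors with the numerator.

[1] reduce the series chain B1, B2: (2 - 4*s)/(2*s^2 - 5*s + 3)
[2] reduce the feedback loop with forward B3 and return B4: (-3)/(2*s - 4)
[3] feedback reduction of [B3/(1-B3*B4)], B5: (-3*s^2 + 12*s - 9)/(2*s^3 - 12*s^2 + 22*s - 21)
[4] parallel reduction of (B1*B2), [[B3/(1-B3*B4)]/(1+[B3/(1-B3*B4)]*B5)]: (-14*s^4 + 91*s^3 - 199*s^2 + 209*s - 69)/(4*s^5 - 34*s^4 + 110*s^3 - 188*s^2 + 171*s - 63)
That last expression is T(s), already simplified. Scaling its denominator by 1/4 (the reciprocal of the leading coefficient) yields the monic denominator.

Final answer: s^5 - 17*s^4/2 + 55*s^3/2 - 47*s^2 + 171*s/4 - 63/4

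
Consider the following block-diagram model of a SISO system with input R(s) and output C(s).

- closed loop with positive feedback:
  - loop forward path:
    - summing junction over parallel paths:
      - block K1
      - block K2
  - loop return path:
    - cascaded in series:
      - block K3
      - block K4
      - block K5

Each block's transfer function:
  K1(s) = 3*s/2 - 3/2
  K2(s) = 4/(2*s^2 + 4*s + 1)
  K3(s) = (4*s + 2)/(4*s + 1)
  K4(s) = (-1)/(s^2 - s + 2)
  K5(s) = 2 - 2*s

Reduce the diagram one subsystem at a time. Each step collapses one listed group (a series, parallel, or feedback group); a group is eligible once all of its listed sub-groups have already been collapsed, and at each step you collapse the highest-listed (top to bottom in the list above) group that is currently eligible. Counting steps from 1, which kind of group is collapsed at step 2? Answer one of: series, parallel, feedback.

Reducing step by step:

Step 1. sum the parallel branches K1, K2
Step 2. combine K3, K4, K5 in series
Step 3. reduce the feedback loop with forward (K1+K2) and return (K3*K4*K5)
So the answer for step 2 is series.

Answer: series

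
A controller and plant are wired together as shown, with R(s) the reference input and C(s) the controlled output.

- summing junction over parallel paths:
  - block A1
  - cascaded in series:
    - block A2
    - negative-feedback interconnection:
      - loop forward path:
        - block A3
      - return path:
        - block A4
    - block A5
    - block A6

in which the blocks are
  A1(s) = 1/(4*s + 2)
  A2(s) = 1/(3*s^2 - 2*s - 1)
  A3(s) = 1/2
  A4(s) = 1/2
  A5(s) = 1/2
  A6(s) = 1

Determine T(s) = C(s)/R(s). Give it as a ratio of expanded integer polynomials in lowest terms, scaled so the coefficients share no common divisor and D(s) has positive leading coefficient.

Step 1 - collapse the loop (A3 forward, A4 return); result 2/5
Step 2 - cascade A2, [A3/(1+A3*A4)], A5, A6; result 1/(15*s^2 - 10*s - 5)
Step 3 - parallel reduction of A1, (A2*[A3/(1+A3*A4)]*A5*A6): this yields T(s), and no further normalization is needed

Hence the answer: (15*s^2 - 6*s - 3)/(60*s^3 - 10*s^2 - 40*s - 10)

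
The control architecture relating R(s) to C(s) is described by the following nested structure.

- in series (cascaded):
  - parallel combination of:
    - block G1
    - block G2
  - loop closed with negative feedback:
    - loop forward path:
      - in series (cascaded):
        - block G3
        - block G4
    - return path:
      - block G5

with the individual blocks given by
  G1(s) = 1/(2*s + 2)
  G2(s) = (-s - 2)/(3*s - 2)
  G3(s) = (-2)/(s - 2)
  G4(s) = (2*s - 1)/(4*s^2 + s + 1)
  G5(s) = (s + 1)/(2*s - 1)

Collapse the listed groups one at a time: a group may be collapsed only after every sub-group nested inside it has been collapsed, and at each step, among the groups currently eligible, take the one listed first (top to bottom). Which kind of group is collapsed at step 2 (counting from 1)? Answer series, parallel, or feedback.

Step 1 - sum the parallel branches G1, G2
Step 2 - combine G3, G4 in series
Step 3 - apply the feedback formula to (G3*G4), G5
Step 4 - multiply (G1+G2), [(G3*G4)/(1+(G3*G4)*G5)] (series)
At step 2 the group reduced is series.

Therefore the answer is series.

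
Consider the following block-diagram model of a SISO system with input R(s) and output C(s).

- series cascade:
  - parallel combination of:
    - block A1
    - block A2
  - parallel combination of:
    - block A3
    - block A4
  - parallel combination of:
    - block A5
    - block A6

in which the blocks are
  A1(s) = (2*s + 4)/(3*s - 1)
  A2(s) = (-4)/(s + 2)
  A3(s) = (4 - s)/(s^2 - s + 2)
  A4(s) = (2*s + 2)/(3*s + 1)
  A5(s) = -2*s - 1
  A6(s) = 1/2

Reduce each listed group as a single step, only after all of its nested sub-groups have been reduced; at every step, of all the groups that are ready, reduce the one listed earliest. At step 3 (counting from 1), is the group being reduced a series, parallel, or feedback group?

(1) combine A1, A2 in parallel
(2) add A3, A4 (parallel)
(3) add A5, A6 (parallel)
(4) reduce the series chain (A1+A2), (A3+A4), (A5+A6)
At step 3 the group reduced is parallel.

Final answer: parallel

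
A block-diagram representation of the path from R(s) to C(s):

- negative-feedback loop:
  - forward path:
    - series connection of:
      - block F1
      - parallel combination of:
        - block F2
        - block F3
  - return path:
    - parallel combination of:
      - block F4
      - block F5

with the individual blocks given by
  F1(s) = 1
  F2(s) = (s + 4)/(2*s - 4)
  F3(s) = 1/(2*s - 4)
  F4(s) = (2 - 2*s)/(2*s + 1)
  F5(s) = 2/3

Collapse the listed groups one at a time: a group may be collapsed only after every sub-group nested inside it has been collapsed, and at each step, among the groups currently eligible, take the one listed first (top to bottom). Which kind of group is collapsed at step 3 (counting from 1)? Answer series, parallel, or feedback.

Answer: parallel

Working:
[1] reduce the parallel group F2, F3
[2] series reduction of F1, (F2+F3)
[3] combine F4, F5 in parallel
[4] apply the feedback formula to (F1*(F2+F3)), (F4+F5)
At step 3 the group reduced is parallel.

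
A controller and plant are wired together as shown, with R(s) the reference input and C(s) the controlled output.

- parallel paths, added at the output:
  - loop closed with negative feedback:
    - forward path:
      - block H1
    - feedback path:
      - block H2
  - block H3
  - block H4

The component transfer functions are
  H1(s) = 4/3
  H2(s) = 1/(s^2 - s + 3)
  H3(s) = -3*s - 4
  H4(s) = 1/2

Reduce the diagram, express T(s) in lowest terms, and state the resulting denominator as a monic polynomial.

(1) feedback reduction of H1, H2, giving (4*s^2 - 4*s + 12)/(3*s^2 - 3*s + 13)
(2) sum the parallel branches [H1/(1+H1*H2)], H3, H4, giving (-18*s^3 + 5*s^2 - 65*s - 67)/(6*s^2 - 6*s + 26)
The result of step 2 is T(s) in lowest terms. Its denominator has leading coefficient 6; dividing the denominator through by 6 makes it monic.

Answer: s^2 - s + 13/3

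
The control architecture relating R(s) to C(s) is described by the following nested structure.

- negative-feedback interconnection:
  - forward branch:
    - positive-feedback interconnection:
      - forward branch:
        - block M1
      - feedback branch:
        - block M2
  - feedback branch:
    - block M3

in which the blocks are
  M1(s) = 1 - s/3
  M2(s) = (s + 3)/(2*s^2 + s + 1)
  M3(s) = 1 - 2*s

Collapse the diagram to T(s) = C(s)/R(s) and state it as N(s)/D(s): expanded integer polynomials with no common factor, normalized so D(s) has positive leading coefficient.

First reduce the diagram to T(s).

Step 1 - reduce the feedback loop with forward M1 and return M2, giving (-2*s^3 + 5*s^2 + 2*s + 3)/(7*s^2 + 3*s - 6)
Step 2 - close the feedback loop around [M1/(1-M1*M2)], M3, giving the overall T(s)

Answer: (-2*s^3 + 5*s^2 + 2*s + 3)/(4*s^4 - 12*s^3 + 8*s^2 - s - 3)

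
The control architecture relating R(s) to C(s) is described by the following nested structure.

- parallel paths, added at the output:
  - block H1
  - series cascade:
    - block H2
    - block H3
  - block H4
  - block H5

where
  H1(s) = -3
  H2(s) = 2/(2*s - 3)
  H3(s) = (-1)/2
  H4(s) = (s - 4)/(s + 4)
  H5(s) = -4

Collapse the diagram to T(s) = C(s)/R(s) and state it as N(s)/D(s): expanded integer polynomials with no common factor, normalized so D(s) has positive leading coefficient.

The answer is (-12*s^2 - 47*s + 92)/(2*s^2 + 5*s - 12).

Reasoning:
Step 1 - combine H2, H3 in series, giving (-1)/(2*s - 3)
Step 2 - combine H1, (H2*H3), H4, H5 in parallel; the result is T(s) itself (integer coefficients, no common factor, positive leading denominator coefficient)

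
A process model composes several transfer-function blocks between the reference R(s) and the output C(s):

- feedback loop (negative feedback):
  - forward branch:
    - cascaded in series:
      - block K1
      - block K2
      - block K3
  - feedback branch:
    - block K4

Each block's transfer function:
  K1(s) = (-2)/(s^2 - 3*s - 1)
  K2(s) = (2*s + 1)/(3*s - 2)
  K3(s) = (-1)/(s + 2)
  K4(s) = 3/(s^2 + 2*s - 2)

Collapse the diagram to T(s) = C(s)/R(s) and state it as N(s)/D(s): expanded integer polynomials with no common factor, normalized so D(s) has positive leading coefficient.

1. reduce the series chain K1, K2, K3: (4*s + 2)/(3*s^4 - 5*s^3 - 19*s^2 + 8*s + 4)
2. collapse the loop ((K1*K2*K3) forward, K4 return), which is the overall transfer function T(s) = C(s)/R(s) in lowest terms

Final answer: (4*s^3 + 10*s^2 - 4*s - 4)/(3*s^6 + s^5 - 35*s^4 - 20*s^3 + 58*s^2 + 4*s - 2)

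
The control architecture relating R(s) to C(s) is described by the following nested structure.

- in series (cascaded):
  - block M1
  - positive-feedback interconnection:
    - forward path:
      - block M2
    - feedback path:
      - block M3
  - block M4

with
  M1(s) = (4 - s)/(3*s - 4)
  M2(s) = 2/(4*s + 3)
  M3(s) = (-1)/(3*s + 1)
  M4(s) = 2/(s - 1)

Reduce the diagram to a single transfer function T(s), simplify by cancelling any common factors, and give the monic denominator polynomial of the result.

1. reduce the feedback loop with forward M2 and return M3 gives (6*s + 2)/(12*s^2 + 13*s + 5)
2. reduce the series chain M1, [M2/(1-M2*M3)], M4 gives (-12*s^2 + 44*s + 16)/(36*s^4 - 45*s^3 - 28*s^2 + 17*s + 20)
That last expression is T(s), already simplified. Scaling its denominator by 1/36 (the reciprocal of the leading coefficient) yields the monic denominator.

Hence the answer: s^4 - 5*s^3/4 - 7*s^2/9 + 17*s/36 + 5/9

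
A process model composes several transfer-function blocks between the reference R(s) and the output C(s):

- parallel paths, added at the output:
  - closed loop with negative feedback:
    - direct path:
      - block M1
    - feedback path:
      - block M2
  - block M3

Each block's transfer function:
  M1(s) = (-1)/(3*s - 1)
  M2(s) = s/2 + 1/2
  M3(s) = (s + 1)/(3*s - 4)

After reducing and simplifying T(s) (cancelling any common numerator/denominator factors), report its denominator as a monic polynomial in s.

Step 1. collapse the loop (M1 forward, M2 return); result (-2)/(5*s - 3)
Step 2. combine [M1/(1+M1*M2)], M3 in parallel; result (5*s^2 - 4*s + 5)/(15*s^2 - 29*s + 12)
No further cancellation is possible in the step-2 result, so that is T(s). Its denominator becomes monic after dividing by the leading coefficient 15.

Final answer: s^2 - 29*s/15 + 4/5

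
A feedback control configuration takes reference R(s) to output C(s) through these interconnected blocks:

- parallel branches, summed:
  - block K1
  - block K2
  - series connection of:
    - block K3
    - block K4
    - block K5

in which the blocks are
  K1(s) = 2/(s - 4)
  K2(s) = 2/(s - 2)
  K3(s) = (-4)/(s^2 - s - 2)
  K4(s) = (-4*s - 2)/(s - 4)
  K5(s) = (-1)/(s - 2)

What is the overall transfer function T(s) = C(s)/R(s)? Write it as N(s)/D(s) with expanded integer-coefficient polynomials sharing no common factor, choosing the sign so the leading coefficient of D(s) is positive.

The answer is (4*s^3 - 16*s^2 - 12*s + 16)/(s^4 - 7*s^3 + 12*s^2 + 4*s - 16).

Reasoning:
[1] reduce the series chain K3, K4, K5; result (-16*s - 8)/(s^4 - 7*s^3 + 12*s^2 + 4*s - 16)
[2] parallel reduction of K1, K2, (K3*K4*K5): this yields T(s), and no further normalization is needed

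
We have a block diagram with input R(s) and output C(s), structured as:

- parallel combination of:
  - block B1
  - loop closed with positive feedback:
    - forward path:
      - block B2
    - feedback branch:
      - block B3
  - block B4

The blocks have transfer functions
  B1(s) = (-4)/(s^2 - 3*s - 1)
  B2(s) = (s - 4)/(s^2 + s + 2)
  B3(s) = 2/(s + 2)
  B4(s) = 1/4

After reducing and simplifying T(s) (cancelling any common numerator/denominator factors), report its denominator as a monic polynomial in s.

1. feedback reduction of B2, B3: (s^2 - 2*s - 8)/(s^3 + 3*s^2 + 2*s + 12)
2. sum the parallel branches B1, [B2/(1-B2*B3)], B4: (s^5 + 4*s^4 - 44*s^3 - 57*s^2 + 34*s - 172)/(4*s^5 - 32*s^3 + 12*s^2 - 152*s - 48)
The result of step 2 is T(s) in lowest terms. Its denominator has leading coefficient 4; dividing the denominator through by 4 makes it monic.

Answer: s^5 - 8*s^3 + 3*s^2 - 38*s - 12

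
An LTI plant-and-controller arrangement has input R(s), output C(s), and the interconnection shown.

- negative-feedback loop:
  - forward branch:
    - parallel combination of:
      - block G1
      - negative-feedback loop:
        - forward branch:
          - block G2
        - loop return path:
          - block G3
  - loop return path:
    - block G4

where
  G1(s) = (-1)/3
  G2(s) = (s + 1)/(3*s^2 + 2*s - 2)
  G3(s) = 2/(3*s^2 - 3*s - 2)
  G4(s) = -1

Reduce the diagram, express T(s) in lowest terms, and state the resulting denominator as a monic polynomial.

First reduce the diagram to T(s).

[1] apply the feedback formula to G2, G3; result (3*s^3 - 5*s - 2)/(9*s^4 - 3*s^3 - 18*s^2 + 4*s + 6)
[2] sum the parallel branches G1, [G2/(1+G2*G3)]; result (-9*s^4 + 12*s^3 + 18*s^2 - 19*s - 12)/(27*s^4 - 9*s^3 - 54*s^2 + 12*s + 18)
[3] apply the feedback formula to (G1+[G2/(1+G2*G3)]), G4; result (-9*s^4 + 12*s^3 + 18*s^2 - 19*s - 12)/(36*s^4 - 21*s^3 - 72*s^2 + 31*s + 30)
T(s) is the step-3 result (common factors already cancelled). Leading coefficient of the denominator: 36. Divide through by 36 for the monic polynomial.

Answer: s^4 - 7*s^3/12 - 2*s^2 + 31*s/36 + 5/6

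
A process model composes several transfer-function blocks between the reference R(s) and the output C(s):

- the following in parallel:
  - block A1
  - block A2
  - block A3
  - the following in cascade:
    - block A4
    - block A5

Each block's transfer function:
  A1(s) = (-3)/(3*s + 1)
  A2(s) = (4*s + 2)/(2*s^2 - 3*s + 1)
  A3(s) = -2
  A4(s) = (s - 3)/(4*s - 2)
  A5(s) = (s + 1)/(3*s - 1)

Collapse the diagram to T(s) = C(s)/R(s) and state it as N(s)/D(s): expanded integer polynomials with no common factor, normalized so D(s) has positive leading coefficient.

[1] reduce the series chain A4, A5 = (s^2 - 2*s - 3)/(12*s^2 - 10*s + 2)
[2] parallel reduction of A1, A2, A3, (A4*A5): this yields T(s), and no further normalization is needed

Therefore the answer is (-69*s^4 + 136*s^3 + 68*s^2 - 48*s + 9)/(36*s^4 - 54*s^3 + 14*s^2 + 6*s - 2).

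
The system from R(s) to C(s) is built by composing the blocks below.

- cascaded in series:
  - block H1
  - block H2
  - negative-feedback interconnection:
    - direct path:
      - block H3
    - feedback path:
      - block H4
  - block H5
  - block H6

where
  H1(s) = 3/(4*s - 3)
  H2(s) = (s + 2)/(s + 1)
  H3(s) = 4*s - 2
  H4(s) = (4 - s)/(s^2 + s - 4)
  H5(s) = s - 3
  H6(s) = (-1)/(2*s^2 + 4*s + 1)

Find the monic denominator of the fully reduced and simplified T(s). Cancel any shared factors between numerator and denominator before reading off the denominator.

First reduce the diagram to T(s).

Step 1 - feedback reduction of H3, H4: (-4*s^3 - 2*s^2 + 18*s - 8)/(3*s^2 - 19*s + 12)
Step 2 - combine H1, H2, [H3/(1+H3*H4)], H5, H6 in series: (12*s^5 - 6*s^4 - 132*s^3 + 42*s^2 + 300*s - 144)/(24*s^6 - 98*s^5 - 240*s^4 + 145*s^3 + 224*s^2 - 75*s - 36)
No further cancellation is possible in the step-2 result, so that is T(s). Its denominator becomes monic after dividing by the leading coefficient 24.

Answer: s^6 - 49*s^5/12 - 10*s^4 + 145*s^3/24 + 28*s^2/3 - 25*s/8 - 3/2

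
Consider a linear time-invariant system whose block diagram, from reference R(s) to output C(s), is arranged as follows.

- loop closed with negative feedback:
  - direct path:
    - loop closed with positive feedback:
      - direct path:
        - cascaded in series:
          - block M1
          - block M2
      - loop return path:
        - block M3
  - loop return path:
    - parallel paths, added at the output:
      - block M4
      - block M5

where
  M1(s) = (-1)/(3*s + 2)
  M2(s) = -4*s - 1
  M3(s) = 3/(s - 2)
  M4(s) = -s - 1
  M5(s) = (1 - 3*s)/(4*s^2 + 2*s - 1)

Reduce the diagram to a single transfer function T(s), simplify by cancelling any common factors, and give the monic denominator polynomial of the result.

First reduce the diagram to T(s).

1. multiply M1, M2 (series) = (4*s + 1)/(3*s + 2)
2. reduce the feedback loop with forward (M1*M2) and return M3 = (4*s^2 - 7*s - 2)/(3*s^2 - 16*s - 7)
3. reduce the parallel group M4, M5 = (-4*s^3 - 6*s^2 - 4*s + 2)/(4*s^2 + 2*s - 1)
4. apply the feedback formula to [(M1*M2)/(1-(M1*M2)*M3)], (M4+M5) = (-16*s^4 + 20*s^3 + 26*s^2 - 3*s - 2)/(16*s^5 - 16*s^4 + 24*s^3 + 15*s^2 + 4*s - 3)
Step 4 gives the fully reduced T(s), with no common factor left to cancel. The denominator's leading coefficient is 16, so divide each of its coefficients by 16 to get the monic form.

Answer: s^5 - s^4 + 3*s^3/2 + 15*s^2/16 + s/4 - 3/16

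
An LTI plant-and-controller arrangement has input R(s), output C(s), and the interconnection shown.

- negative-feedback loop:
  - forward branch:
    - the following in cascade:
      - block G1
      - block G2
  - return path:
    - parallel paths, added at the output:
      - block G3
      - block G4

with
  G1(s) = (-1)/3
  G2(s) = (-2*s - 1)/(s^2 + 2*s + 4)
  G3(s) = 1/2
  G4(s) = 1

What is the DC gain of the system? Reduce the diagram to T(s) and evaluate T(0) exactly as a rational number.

Reducing step by step:

Step 1. reduce the series chain G1, G2 = (2*s + 1)/(3*s^2 + 6*s + 12)
Step 2. parallel reduction of G3, G4 = 3/2
Step 3. feedback reduction of (G1*G2), (G3+G4) = (4*s + 2)/(6*s^2 + 18*s + 27)
That last expression is T(s); at s = 0 only the constant terms survive, so T(0) = 2/27.

Answer: 2/27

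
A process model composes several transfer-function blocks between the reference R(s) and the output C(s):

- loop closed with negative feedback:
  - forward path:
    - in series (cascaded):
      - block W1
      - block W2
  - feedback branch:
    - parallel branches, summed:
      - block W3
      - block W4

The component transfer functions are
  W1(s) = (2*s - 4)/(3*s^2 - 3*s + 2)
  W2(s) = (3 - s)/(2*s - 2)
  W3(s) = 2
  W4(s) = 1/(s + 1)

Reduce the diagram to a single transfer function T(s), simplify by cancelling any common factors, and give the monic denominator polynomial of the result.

[1] cascade W1, W2 = (-s^2 + 5*s - 6)/(3*s^3 - 6*s^2 + 5*s - 2)
[2] reduce the parallel group W3, W4 = (2*s + 3)/(s + 1)
[3] collapse the loop ((W1*W2) forward, (W3+W4) return) = (-s^3 + 4*s^2 - s - 6)/(3*s^4 - 5*s^3 + 6*s^2 + 6*s - 20)
The result of step 3 is T(s) in lowest terms. Its denominator has leading coefficient 3; dividing the denominator through by 3 makes it monic.

Therefore the answer is s^4 - 5*s^3/3 + 2*s^2 + 2*s - 20/3.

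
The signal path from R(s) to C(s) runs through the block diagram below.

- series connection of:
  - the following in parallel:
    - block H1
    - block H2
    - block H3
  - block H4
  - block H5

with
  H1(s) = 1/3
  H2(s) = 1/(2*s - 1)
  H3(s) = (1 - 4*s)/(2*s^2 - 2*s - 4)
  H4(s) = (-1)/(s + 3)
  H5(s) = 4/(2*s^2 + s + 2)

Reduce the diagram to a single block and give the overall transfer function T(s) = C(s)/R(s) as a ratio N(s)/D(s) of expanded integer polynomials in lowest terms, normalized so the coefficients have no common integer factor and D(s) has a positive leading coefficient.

1. parallel reduction of H1, H2, H3 gives (4*s^3 - 24*s^2 + 6*s - 11)/(12*s^3 - 18*s^2 - 18*s + 12)
2. cascade (H1+H2+H3), H4, H5, which is the overall transfer function T(s) = C(s)/R(s) in lowest terms

Final answer: (-8*s^3 + 48*s^2 - 12*s + 22)/(12*s^6 + 24*s^5 - 51*s^4 - 60*s^3 - 57*s^2 - 24*s + 36)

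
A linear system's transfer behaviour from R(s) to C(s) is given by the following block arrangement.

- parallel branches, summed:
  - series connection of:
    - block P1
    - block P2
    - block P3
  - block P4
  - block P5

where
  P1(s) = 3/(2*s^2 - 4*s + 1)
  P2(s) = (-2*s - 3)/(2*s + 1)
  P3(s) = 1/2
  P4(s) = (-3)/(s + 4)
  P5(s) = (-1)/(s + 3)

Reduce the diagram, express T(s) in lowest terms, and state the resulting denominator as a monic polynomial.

Step 1: combine P1, P2, P3 in series, giving (-6*s - 9)/(8*s^3 - 12*s^2 - 4*s + 2)
Step 2: sum the parallel branches (P1*P2*P3), P4, P5, giving (-32*s^4 - 62*s^3 + 121*s^2 - 91*s - 134)/(8*s^5 + 44*s^4 + 8*s^3 - 170*s^2 - 34*s + 24)
Step 2 gives the fully reduced T(s), with no common factor left to cancel. The denominator's leading coefficient is 8, so divide each of its coefficients by 8 to get the monic form.

Hence the answer: s^5 + 11*s^4/2 + s^3 - 85*s^2/4 - 17*s/4 + 3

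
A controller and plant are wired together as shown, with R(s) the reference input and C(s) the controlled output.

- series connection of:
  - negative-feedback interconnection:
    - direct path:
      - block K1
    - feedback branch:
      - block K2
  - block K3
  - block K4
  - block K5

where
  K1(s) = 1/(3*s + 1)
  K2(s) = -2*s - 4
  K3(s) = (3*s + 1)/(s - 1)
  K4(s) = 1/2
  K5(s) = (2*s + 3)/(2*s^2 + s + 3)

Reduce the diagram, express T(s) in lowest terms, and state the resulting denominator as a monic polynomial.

The answer is s^4 - 7*s^3/2 + 5*s^2/2 - 9*s/2 + 9/2.

Reasoning:
Step 1: apply the feedback formula to K1, K2 gives 1/(s - 3)
Step 2: multiply [K1/(1+K1*K2)], K3, K4, K5 (series) gives (6*s^2 + 11*s + 3)/(4*s^4 - 14*s^3 + 10*s^2 - 18*s + 18)
Step 2 gives the fully reduced T(s), with no common factor left to cancel. The denominator's leading coefficient is 4, so divide each of its coefficients by 4 to get the monic form.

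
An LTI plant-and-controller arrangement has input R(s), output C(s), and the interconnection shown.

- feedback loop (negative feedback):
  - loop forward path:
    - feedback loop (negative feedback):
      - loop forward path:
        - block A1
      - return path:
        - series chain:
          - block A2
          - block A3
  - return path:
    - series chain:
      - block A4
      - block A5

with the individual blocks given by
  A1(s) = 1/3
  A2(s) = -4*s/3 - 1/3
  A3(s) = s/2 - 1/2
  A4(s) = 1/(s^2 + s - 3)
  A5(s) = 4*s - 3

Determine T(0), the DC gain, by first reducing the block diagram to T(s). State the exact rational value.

Step 1 - reduce the series chain A2, A3, giving -2*s^2/3 + s/2 + 1/6
Step 2 - feedback reduction of A1, (A2*A3), giving (-6)/(4*s^2 - 3*s - 19)
Step 3 - combine A4, A5 in series, giving (4*s - 3)/(s^2 + s - 3)
Step 4 - reduce the feedback loop with forward [A1/(1+A1*(A2*A3))] and return (A4*A5), giving (-6*s^2 - 6*s + 18)/(4*s^4 + s^3 - 34*s^2 - 34*s + 75)
The step-4 result is T(s). Setting s = 0: T(0) = 18/75 = 6/25.

Hence the answer: 6/25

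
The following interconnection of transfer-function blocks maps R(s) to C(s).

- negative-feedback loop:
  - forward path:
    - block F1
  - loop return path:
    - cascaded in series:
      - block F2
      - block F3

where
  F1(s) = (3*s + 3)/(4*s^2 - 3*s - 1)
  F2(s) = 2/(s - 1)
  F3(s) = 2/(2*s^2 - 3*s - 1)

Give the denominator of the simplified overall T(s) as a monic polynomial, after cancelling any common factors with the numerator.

Step 1: series reduction of F2, F3; result 4/(2*s^3 - 5*s^2 + 2*s + 1)
Step 2: reduce the feedback loop with forward F1 and return (F2*F3); result (6*s^4 - 9*s^3 - 9*s^2 + 9*s + 3)/(8*s^5 - 26*s^4 + 21*s^3 + 3*s^2 + 7*s + 11)
T(s) is the step-2 result (common factors already cancelled). Leading coefficient of the denominator: 8. Divide through by 8 for the monic polynomial.

Final answer: s^5 - 13*s^4/4 + 21*s^3/8 + 3*s^2/8 + 7*s/8 + 11/8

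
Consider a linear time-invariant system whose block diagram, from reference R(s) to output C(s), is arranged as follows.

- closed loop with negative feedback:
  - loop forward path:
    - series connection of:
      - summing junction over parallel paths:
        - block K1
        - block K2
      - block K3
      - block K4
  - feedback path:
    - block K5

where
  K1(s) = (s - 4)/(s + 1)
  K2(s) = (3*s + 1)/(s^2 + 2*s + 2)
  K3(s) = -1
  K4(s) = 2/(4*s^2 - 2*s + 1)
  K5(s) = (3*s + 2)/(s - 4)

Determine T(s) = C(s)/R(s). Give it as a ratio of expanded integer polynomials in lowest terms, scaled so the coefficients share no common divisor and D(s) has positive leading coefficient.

1. add K1, K2 (parallel): (s^3 + s^2 - 2*s - 7)/(s^3 + 3*s^2 + 4*s + 2)
2. combine (K1+K2), K3, K4 in series: (-2*s^3 - 2*s^2 + 4*s + 14)/(4*s^5 + 10*s^4 + 11*s^3 + 3*s^2 + 2)
3. reduce the feedback loop with forward ((K1+K2)*K3*K4) and return K5, which is the overall transfer function T(s) = C(s)/R(s) in lowest terms

Answer: (-2*s^4 + 6*s^3 + 12*s^2 - 2*s - 56)/(4*s^6 - 6*s^5 - 35*s^4 - 51*s^3 - 4*s^2 + 52*s + 20)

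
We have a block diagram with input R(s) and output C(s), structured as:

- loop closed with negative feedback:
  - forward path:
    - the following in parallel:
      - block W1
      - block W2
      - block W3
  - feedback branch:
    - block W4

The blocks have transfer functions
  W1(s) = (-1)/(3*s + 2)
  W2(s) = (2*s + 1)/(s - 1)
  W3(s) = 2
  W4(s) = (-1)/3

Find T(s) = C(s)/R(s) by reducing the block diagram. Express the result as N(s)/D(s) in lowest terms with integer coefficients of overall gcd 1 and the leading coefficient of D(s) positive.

Step 1. sum the parallel branches W1, W2, W3: (12*s^2 + 4*s - 1)/(3*s^2 - s - 2)
Step 2. close the feedback loop around (W1+W2+W3), W4: this yields T(s), and no further normalization is needed

Hence the answer: (-36*s^2 - 12*s + 3)/(3*s^2 + 7*s + 5)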